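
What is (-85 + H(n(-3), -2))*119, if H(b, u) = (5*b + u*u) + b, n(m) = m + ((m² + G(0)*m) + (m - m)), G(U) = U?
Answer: -5355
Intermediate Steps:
n(m) = m + m² (n(m) = m + ((m² + 0*m) + (m - m)) = m + ((m² + 0) + 0) = m + (m² + 0) = m + m²)
H(b, u) = u² + 6*b (H(b, u) = (5*b + u²) + b = (u² + 5*b) + b = u² + 6*b)
(-85 + H(n(-3), -2))*119 = (-85 + ((-2)² + 6*(-3*(1 - 3))))*119 = (-85 + (4 + 6*(-3*(-2))))*119 = (-85 + (4 + 6*6))*119 = (-85 + (4 + 36))*119 = (-85 + 40)*119 = -45*119 = -5355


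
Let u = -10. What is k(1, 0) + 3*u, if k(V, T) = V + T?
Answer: -29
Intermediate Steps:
k(V, T) = T + V
k(1, 0) + 3*u = (0 + 1) + 3*(-10) = 1 - 30 = -29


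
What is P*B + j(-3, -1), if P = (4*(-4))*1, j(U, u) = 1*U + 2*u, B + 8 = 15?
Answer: -117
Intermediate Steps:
B = 7 (B = -8 + 15 = 7)
j(U, u) = U + 2*u
P = -16 (P = -16*1 = -16)
P*B + j(-3, -1) = -16*7 + (-3 + 2*(-1)) = -112 + (-3 - 2) = -112 - 5 = -117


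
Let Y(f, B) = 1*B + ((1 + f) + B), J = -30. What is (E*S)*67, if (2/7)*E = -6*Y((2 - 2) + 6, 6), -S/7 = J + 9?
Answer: -3929751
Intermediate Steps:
Y(f, B) = 1 + f + 2*B (Y(f, B) = B + (1 + B + f) = 1 + f + 2*B)
S = 147 (S = -7*(-30 + 9) = -7*(-21) = 147)
E = -399 (E = 7*(-6*(1 + ((2 - 2) + 6) + 2*6))/2 = 7*(-6*(1 + (0 + 6) + 12))/2 = 7*(-6*(1 + 6 + 12))/2 = 7*(-6*19)/2 = (7/2)*(-114) = -399)
(E*S)*67 = -399*147*67 = -58653*67 = -3929751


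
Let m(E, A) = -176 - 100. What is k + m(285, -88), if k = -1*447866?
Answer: -448142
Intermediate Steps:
k = -447866
m(E, A) = -276
k + m(285, -88) = -447866 - 276 = -448142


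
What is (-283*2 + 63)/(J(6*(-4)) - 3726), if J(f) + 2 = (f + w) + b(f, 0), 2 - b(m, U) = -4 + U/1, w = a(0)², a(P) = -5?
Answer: 503/3721 ≈ 0.13518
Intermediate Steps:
w = 25 (w = (-5)² = 25)
b(m, U) = 6 - U (b(m, U) = 2 - (-4 + U/1) = 2 - (-4 + U*1) = 2 - (-4 + U) = 2 + (4 - U) = 6 - U)
J(f) = 29 + f (J(f) = -2 + ((f + 25) + (6 - 1*0)) = -2 + ((25 + f) + (6 + 0)) = -2 + ((25 + f) + 6) = -2 + (31 + f) = 29 + f)
(-283*2 + 63)/(J(6*(-4)) - 3726) = (-283*2 + 63)/((29 + 6*(-4)) - 3726) = (-566 + 63)/((29 - 24) - 3726) = -503/(5 - 3726) = -503/(-3721) = -503*(-1/3721) = 503/3721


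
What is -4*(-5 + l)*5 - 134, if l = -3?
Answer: 26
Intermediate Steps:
-4*(-5 + l)*5 - 134 = -4*(-5 - 3)*5 - 134 = -(-32)*5 - 134 = -4*(-40) - 134 = 160 - 134 = 26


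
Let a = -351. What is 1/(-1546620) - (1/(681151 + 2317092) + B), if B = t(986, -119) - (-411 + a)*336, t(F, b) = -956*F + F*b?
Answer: 3727882395585825017/4637142588660 ≈ 8.0392e+5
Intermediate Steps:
B = -803918 (B = 986*(-956 - 119) - (-411 - 351)*336 = 986*(-1075) - (-762)*336 = -1059950 - 1*(-256032) = -1059950 + 256032 = -803918)
1/(-1546620) - (1/(681151 + 2317092) + B) = 1/(-1546620) - (1/(681151 + 2317092) - 803918) = -1/1546620 - (1/2998243 - 803918) = -1/1546620 - 1*(-2410341516073/2998243) = -1/1546620 + 2410341516073/2998243 = 3727882395585825017/4637142588660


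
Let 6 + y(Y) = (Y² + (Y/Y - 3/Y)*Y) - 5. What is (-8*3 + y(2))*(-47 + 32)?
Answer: 480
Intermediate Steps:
y(Y) = -11 + Y² + Y*(1 - 3/Y) (y(Y) = -6 + ((Y² + (Y/Y - 3/Y)*Y) - 5) = -6 + ((Y² + (1 - 3/Y)*Y) - 5) = -6 + ((Y² + Y*(1 - 3/Y)) - 5) = -6 + (-5 + Y² + Y*(1 - 3/Y)) = -11 + Y² + Y*(1 - 3/Y))
(-8*3 + y(2))*(-47 + 32) = (-8*3 + (-14 + 2 + 2²))*(-47 + 32) = (-24 + (-14 + 2 + 4))*(-15) = (-24 - 8)*(-15) = -32*(-15) = 480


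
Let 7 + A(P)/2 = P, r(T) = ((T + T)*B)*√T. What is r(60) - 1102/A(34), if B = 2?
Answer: -551/27 + 480*√15 ≈ 1838.6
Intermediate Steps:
r(T) = 4*T^(3/2) (r(T) = ((T + T)*2)*√T = ((2*T)*2)*√T = (4*T)*√T = 4*T^(3/2))
A(P) = -14 + 2*P
r(60) - 1102/A(34) = 4*60^(3/2) - 1102/(-14 + 2*34) = 4*(120*√15) - 1102/(-14 + 68) = 480*√15 - 1102/54 = 480*√15 - 1*551/27 = 480*√15 - 551/27 = -551/27 + 480*√15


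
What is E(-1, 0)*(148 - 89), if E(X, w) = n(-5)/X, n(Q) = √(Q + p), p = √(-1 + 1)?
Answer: -59*I*√5 ≈ -131.93*I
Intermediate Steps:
p = 0 (p = √0 = 0)
n(Q) = √Q (n(Q) = √(Q + 0) = √Q)
E(X, w) = I*√5/X (E(X, w) = √(-5)/X = (I*√5)/X = I*√5/X)
E(-1, 0)*(148 - 89) = (I*√5/(-1))*(148 - 89) = (I*√5*(-1))*59 = -I*√5*59 = -59*I*√5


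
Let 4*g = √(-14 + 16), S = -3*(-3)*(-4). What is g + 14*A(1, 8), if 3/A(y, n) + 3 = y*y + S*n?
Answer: -21/145 + √2/4 ≈ 0.20873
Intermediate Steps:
S = -36 (S = 9*(-4) = -36)
g = √2/4 (g = √(-14 + 16)/4 = √2/4 ≈ 0.35355)
A(y, n) = 3/(-3 + y² - 36*n) (A(y, n) = 3/(-3 + (y*y - 36*n)) = 3/(-3 + (y² - 36*n)) = 3/(-3 + y² - 36*n))
g + 14*A(1, 8) = √2/4 + 14*(3/(-3 + 1² - 36*8)) = √2/4 + 14*(3/(-3 + 1 - 288)) = √2/4 + 14*(3/(-290)) = √2/4 + 14*(3*(-1/290)) = √2/4 + 14*(-3/290) = √2/4 - 21/145 = -21/145 + √2/4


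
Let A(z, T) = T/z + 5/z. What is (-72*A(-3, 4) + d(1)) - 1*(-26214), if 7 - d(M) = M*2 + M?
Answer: 26434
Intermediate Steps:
A(z, T) = 5/z + T/z
d(M) = 7 - 3*M (d(M) = 7 - (M*2 + M) = 7 - (2*M + M) = 7 - 3*M)
(-72*A(-3, 4) + d(1)) - 1*(-26214) = (-72*(5 + 4)/(-3) + (7 - 3*1)) - 1*(-26214) = (-(-24)*9 + (7 - 3)) + 26214 = (-72*(-3) + 4) + 26214 = (216 + 4) + 26214 = 220 + 26214 = 26434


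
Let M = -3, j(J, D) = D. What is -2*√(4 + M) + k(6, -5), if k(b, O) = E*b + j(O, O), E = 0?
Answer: -7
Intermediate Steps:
k(b, O) = O (k(b, O) = 0*b + O = 0 + O = O)
-2*√(4 + M) + k(6, -5) = -2*√(4 - 3) - 5 = -2*√1 - 5 = -2*1 - 5 = -2 - 5 = -7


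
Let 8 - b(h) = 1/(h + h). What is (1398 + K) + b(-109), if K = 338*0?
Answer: 306509/218 ≈ 1406.0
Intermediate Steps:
K = 0
b(h) = 8 - 1/(2*h) (b(h) = 8 - 1/(h + h) = 8 - 1/(2*h))
(1398 + K) + b(-109) = (1398 + 0) + (8 - ½/(-109)) = 1398 + (8 - ½*(-1/109)) = 1398 + (8 + 1/218) = 1398 + 1745/218 = 306509/218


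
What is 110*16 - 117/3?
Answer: 1721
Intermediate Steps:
110*16 - 117/3 = 1760 - 117*⅓ = 1760 - 39 = 1721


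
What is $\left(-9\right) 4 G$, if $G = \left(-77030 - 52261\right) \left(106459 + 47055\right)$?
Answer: $714527228664$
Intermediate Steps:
$G = -19847978574$ ($G = \left(-129291\right) 153514 = -19847978574$)
$\left(-9\right) 4 G = \left(-9\right) 4 \left(-19847978574\right) = \left(-36\right) \left(-19847978574\right) = 714527228664$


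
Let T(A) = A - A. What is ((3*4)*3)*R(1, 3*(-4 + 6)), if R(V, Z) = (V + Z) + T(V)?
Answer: 252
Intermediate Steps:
T(A) = 0
R(V, Z) = V + Z (R(V, Z) = (V + Z) + 0 = V + Z)
((3*4)*3)*R(1, 3*(-4 + 6)) = ((3*4)*3)*(1 + 3*(-4 + 6)) = (12*3)*(1 + 3*2) = 36*(1 + 6) = 36*7 = 252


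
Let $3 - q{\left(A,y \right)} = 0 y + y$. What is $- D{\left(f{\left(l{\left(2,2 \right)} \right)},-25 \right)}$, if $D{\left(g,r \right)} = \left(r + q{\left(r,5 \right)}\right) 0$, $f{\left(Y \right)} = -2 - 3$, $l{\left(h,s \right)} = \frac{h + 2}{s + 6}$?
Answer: $0$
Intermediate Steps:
$q{\left(A,y \right)} = 3 - y$ ($q{\left(A,y \right)} = 3 - \left(0 y + y\right) = 3 - \left(0 + y\right) = 3 - y$)
$l{\left(h,s \right)} = \frac{2 + h}{6 + s}$
$f{\left(Y \right)} = -5$
$D{\left(g,r \right)} = 0$ ($D{\left(g,r \right)} = \left(r + \left(3 - 5\right)\right) 0 = \left(r - 2\right) 0 = \left(-2 + r\right) 0 = 0$)
$- D{\left(f{\left(l{\left(2,2 \right)} \right)},-25 \right)} = \left(-1\right) 0 = 0$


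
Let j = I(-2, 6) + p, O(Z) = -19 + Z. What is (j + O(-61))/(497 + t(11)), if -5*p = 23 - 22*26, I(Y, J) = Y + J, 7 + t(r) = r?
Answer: 169/2505 ≈ 0.067465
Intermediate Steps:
t(r) = -7 + r
I(Y, J) = J + Y
p = 549/5 (p = -(23 - 22*26)/5 = -(23 - 572)/5 = -⅕*(-549) = 549/5 ≈ 109.80)
j = 569/5 (j = (6 - 2) + 549/5 = 4 + 549/5 = 569/5 ≈ 113.80)
(j + O(-61))/(497 + t(11)) = (569/5 + (-19 - 61))/(497 + (-7 + 11)) = (569/5 - 80)/(497 + 4) = (169/5)/501 = (169/5)*(1/501) = 169/2505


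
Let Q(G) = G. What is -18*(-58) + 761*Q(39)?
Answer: 30723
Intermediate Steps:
-18*(-58) + 761*Q(39) = -18*(-58) + 761*39 = 1044 + 29679 = 30723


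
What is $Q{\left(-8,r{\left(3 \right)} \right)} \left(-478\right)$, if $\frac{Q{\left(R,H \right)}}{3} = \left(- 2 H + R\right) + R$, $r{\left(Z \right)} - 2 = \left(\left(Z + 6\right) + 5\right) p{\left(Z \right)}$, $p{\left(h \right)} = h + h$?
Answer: $269592$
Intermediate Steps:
$p{\left(h \right)} = 2 h$
$r{\left(Z \right)} = 2 + 2 Z \left(11 + Z\right)$ ($r{\left(Z \right)} = 2 + \left(\left(Z + 6\right) + 5\right) 2 Z = 2 + \left(\left(6 + Z\right) + 5\right) 2 Z = 2 + \left(11 + Z\right) 2 Z = 2 + 2 Z \left(11 + Z\right)$)
$Q{\left(R,H \right)} = - 6 H + 6 R$ ($Q{\left(R,H \right)} = 3 \left(\left(- 2 H + R\right) + R\right) = 3 \left(\left(R - 2 H\right) + R\right) = 3 \left(- 2 H + 2 R\right) = - 6 H + 6 R$)
$Q{\left(-8,r{\left(3 \right)} \right)} \left(-478\right) = \left(- 6 \left(2 + 2 \cdot 3^{2} + 22 \cdot 3\right) + 6 \left(-8\right)\right) \left(-478\right) = \left(- 6 \left(2 + 2 \cdot 9 + 66\right) - 48\right) \left(-478\right) = \left(- 6 \left(2 + 18 + 66\right) - 48\right) \left(-478\right) = \left(\left(-6\right) 86 - 48\right) \left(-478\right) = \left(-516 - 48\right) \left(-478\right) = \left(-564\right) \left(-478\right) = 269592$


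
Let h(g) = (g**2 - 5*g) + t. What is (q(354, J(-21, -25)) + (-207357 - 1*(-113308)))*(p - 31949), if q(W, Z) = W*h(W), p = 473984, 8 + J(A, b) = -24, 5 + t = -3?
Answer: 19289701470105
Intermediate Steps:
t = -8 (t = -5 - 3 = -8)
J(A, b) = -32 (J(A, b) = -8 - 24 = -32)
h(g) = -8 + g**2 - 5*g (h(g) = (g**2 - 5*g) - 8 = -8 + g**2 - 5*g)
q(W, Z) = W*(-8 + W**2 - 5*W)
(q(354, J(-21, -25)) + (-207357 - 1*(-113308)))*(p - 31949) = (354*(-8 + 354**2 - 5*354) + (-207357 - 1*(-113308)))*(473984 - 31949) = (354*(-8 + 125316 - 1770) + (-207357 + 113308))*442035 = (354*123538 - 94049)*442035 = (43732452 - 94049)*442035 = 43638403*442035 = 19289701470105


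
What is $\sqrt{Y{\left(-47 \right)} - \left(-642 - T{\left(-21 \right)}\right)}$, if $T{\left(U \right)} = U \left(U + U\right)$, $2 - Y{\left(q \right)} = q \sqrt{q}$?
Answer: $\sqrt{1526 + 47 i \sqrt{47}} \approx 39.279 + 4.1017 i$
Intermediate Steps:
$Y{\left(q \right)} = 2 - q^{\frac{3}{2}}$ ($Y{\left(q \right)} = 2 - q \sqrt{q} = 2 - q^{\frac{3}{2}}$)
$T{\left(U \right)} = 2 U^{2}$ ($T{\left(U \right)} = U 2 U = 2 U^{2}$)
$\sqrt{Y{\left(-47 \right)} - \left(-642 - T{\left(-21 \right)}\right)} = \sqrt{\left(2 - \left(-47\right)^{\frac{3}{2}}\right) + \left(\left(899 + 2 \left(-21\right)^{2}\right) - 257\right)} = \sqrt{\left(2 - - 47 i \sqrt{47}\right) + \left(\left(899 + 2 \cdot 441\right) - 257\right)} = \sqrt{\left(2 + 47 i \sqrt{47}\right) + \left(\left(899 + 882\right) - 257\right)} = \sqrt{\left(2 + 47 i \sqrt{47}\right) + \left(1781 - 257\right)} = \sqrt{\left(2 + 47 i \sqrt{47}\right) + 1524} = \sqrt{1526 + 47 i \sqrt{47}}$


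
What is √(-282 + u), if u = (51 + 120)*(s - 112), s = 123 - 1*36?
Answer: 7*I*√93 ≈ 67.506*I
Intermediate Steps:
s = 87 (s = 123 - 36 = 87)
u = -4275 (u = (51 + 120)*(87 - 112) = 171*(-25) = -4275)
√(-282 + u) = √(-282 - 4275) = √(-4557) = 7*I*√93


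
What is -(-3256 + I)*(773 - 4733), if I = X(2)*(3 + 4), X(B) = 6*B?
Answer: -12561120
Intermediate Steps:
I = 84 (I = (6*2)*(3 + 4) = 12*7 = 84)
-(-3256 + I)*(773 - 4733) = -(-3256 + 84)*(773 - 4733) = -(-3172)*(-3960) = -1*12561120 = -12561120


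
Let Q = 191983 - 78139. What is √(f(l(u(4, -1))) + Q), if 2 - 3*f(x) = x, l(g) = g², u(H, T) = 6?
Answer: √1024494/3 ≈ 337.39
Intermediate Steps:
f(x) = ⅔ - x/3
Q = 113844
√(f(l(u(4, -1))) + Q) = √((⅔ - ⅓*6²) + 113844) = √((⅔ - ⅓*36) + 113844) = √((⅔ - 12) + 113844) = √(-34/3 + 113844) = √(341498/3) = √1024494/3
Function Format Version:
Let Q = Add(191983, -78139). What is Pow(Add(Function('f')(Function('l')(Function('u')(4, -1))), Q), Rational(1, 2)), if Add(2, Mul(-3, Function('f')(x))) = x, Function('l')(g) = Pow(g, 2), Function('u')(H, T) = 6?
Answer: Mul(Rational(1, 3), Pow(1024494, Rational(1, 2))) ≈ 337.39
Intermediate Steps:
Function('f')(x) = Add(Rational(2, 3), Mul(Rational(-1, 3), x))
Q = 113844
Pow(Add(Function('f')(Function('l')(Function('u')(4, -1))), Q), Rational(1, 2)) = Pow(Add(Add(Rational(2, 3), Mul(Rational(-1, 3), Pow(6, 2))), 113844), Rational(1, 2)) = Pow(Add(Add(Rational(2, 3), Mul(Rational(-1, 3), 36)), 113844), Rational(1, 2)) = Pow(Add(Add(Rational(2, 3), -12), 113844), Rational(1, 2)) = Pow(Add(Rational(-34, 3), 113844), Rational(1, 2)) = Pow(Rational(341498, 3), Rational(1, 2)) = Mul(Rational(1, 3), Pow(1024494, Rational(1, 2)))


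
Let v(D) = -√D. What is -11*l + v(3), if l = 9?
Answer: -99 - √3 ≈ -100.73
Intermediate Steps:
-11*l + v(3) = -11*9 - √3 = -99 - √3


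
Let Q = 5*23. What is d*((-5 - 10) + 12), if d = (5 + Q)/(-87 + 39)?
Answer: 15/2 ≈ 7.5000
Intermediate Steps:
Q = 115
d = -5/2 (d = (5 + 115)/(-87 + 39) = 120/(-48) = 120*(-1/48) = -5/2 ≈ -2.5000)
d*((-5 - 10) + 12) = -5*((-5 - 10) + 12)/2 = -5*(-15 + 12)/2 = -5/2*(-3) = 15/2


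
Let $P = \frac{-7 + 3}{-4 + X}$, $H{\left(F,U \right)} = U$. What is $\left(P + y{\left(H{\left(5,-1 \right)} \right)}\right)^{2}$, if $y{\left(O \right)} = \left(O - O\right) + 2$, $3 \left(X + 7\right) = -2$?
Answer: $\frac{6724}{1225} \approx 5.489$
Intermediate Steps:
$X = - \frac{23}{3}$ ($X = -7 + \frac{1}{3} \left(-2\right) = -7 - \frac{2}{3} = - \frac{23}{3} \approx -7.6667$)
$y{\left(O \right)} = 2$ ($y{\left(O \right)} = 0 + 2 = 2$)
$P = \frac{12}{35}$ ($P = \frac{-7 + 3}{-4 - \frac{23}{3}} = - \frac{4}{- \frac{35}{3}} = \left(-4\right) \left(- \frac{3}{35}\right) = \frac{12}{35} \approx 0.34286$)
$\left(P + y{\left(H{\left(5,-1 \right)} \right)}\right)^{2} = \left(\frac{12}{35} + 2\right)^{2} = \left(\frac{82}{35}\right)^{2} = \frac{6724}{1225}$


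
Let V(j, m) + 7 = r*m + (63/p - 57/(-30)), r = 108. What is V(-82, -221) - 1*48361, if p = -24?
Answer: -2889469/40 ≈ -72237.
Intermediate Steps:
V(j, m) = -309/40 + 108*m (V(j, m) = -7 + (108*m + (63/(-24) - 57/(-30))) = -7 + (108*m + (63*(-1/24) - 57*(-1/30))) = -7 + (108*m + (-21/8 + 19/10)) = -7 + (108*m - 29/40) = -7 + (-29/40 + 108*m) = -309/40 + 108*m)
V(-82, -221) - 1*48361 = (-309/40 + 108*(-221)) - 1*48361 = (-309/40 - 23868) - 48361 = -955029/40 - 48361 = -2889469/40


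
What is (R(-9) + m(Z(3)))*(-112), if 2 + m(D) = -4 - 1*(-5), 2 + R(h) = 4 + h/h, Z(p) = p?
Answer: -224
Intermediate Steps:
R(h) = 3 (R(h) = -2 + (4 + h/h) = -2 + (4 + 1) = -2 + 5 = 3)
m(D) = -1 (m(D) = -2 + (-4 - 1*(-5)) = -2 + (-4 + 5) = -2 + 1 = -1)
(R(-9) + m(Z(3)))*(-112) = (3 - 1)*(-112) = 2*(-112) = -224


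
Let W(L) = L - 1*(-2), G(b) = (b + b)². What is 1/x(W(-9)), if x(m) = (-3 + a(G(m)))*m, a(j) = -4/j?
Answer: 7/148 ≈ 0.047297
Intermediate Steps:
G(b) = 4*b² (G(b) = (2*b)² = 4*b²)
W(L) = 2 + L (W(L) = L + 2 = 2 + L)
x(m) = m*(-3 - 1/m²) (x(m) = (-3 - 4*1/(4*m²))*m = (-3 - 1/m²)*m = m*(-3 - 1/m²))
1/x(W(-9)) = 1/(-1/(2 - 9) - 3*(2 - 9)) = 1/(-1/(-7) - 3*(-7)) = 1/(-1*(-⅐) + 21) = 1/(⅐ + 21) = 1/(148/7) = 7/148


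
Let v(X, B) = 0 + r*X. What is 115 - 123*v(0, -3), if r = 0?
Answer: 115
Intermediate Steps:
v(X, B) = 0 (v(X, B) = 0 + 0*X = 0 + 0 = 0)
115 - 123*v(0, -3) = 115 - 123*0 = 115 + 0 = 115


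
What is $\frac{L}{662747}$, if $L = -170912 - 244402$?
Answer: $- \frac{415314}{662747} \approx -0.62666$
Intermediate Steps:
$L = -415314$ ($L = -170912 - 244402 = -415314$)
$\frac{L}{662747} = - \frac{415314}{662747}$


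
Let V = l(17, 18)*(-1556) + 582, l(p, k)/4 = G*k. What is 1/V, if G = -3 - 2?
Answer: 1/560742 ≈ 1.7834e-6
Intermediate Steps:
G = -5
l(p, k) = -20*k (l(p, k) = 4*(-5*k) = -20*k)
V = 560742 (V = -20*18*(-1556) + 582 = -360*(-1556) + 582 = 560160 + 582 = 560742)
1/V = 1/560742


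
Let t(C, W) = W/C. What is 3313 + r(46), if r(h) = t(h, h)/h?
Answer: 152399/46 ≈ 3313.0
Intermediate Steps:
r(h) = 1/h (r(h) = (h/h)/h = 1/h)
3313 + r(46) = 3313 + 1/46 = 152399/46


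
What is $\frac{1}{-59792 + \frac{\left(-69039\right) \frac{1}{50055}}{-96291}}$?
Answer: $- \frac{178512815}{10673638231923} \approx -1.6725 \cdot 10^{-5}$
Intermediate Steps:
$\frac{1}{-59792 + \frac{\left(-69039\right) \frac{1}{50055}}{-96291}} = \frac{1}{-59792 + \left(-69039\right) \frac{1}{50055} \left(- \frac{1}{96291}\right)} = \frac{1}{-59792 - - \frac{2557}{178512815}} = \frac{1}{-59792 + \frac{2557}{178512815}} = \frac{1}{- \frac{10673638231923}{178512815}} = - \frac{178512815}{10673638231923}$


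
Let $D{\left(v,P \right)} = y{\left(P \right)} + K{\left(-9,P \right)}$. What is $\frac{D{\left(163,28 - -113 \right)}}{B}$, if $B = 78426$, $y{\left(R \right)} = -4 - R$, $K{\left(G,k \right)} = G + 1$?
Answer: $- \frac{17}{8714} \approx -0.0019509$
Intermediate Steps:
$K{\left(G,k \right)} = 1 + G$
$D{\left(v,P \right)} = -12 - P$ ($D{\left(v,P \right)} = \left(-4 - P\right) + \left(1 - 9\right) = \left(-4 - P\right) - 8 = -12 - P$)
$\frac{D{\left(163,28 - -113 \right)}}{B} = \frac{-12 - \left(28 - -113\right)}{78426} = \left(-12 - \left(28 + 113\right)\right) \frac{1}{78426} = \left(-12 - 141\right) \frac{1}{78426} = \left(-153\right) \frac{1}{78426} = - \frac{17}{8714}$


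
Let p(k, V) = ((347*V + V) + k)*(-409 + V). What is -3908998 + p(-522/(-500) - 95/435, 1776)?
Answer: 18290961488719/21750 ≈ 8.4096e+8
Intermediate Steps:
p(k, V) = (-409 + V)*(k + 348*V) (p(k, V) = (348*V + k)*(-409 + V) = (k + 348*V)*(-409 + V) = (-409 + V)*(k + 348*V))
-3908998 + p(-522/(-500) - 95/435, 1776) = -3908998 + (-142332*1776 - 409*(-522/(-500) - 95/435) + 348*1776² + 1776*(-522/(-500) - 95/435)) = -3908998 + (-252781632 - 409*(-522*(-1/500) - 95*1/435) + 348*3154176 + 1776*(-522*(-1/500) - 95*1/435)) = -3908998 + (-252781632 - 409*(261/250 - 19/87) + 1097653248 + 1776*(261/250 - 19/87)) = -3908998 + (-252781632 - 409*17957/21750 + 1097653248 + 1776*(17957/21750)) = -3908998 + (-252781632 - 7344413/21750 + 1097653248 + 5315272/3625) = -3908998 + 18375982195219/21750 = 18290961488719/21750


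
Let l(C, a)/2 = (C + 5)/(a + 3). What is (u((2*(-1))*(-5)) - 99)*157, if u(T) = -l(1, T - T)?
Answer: -16171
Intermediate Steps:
l(C, a) = 2*(5 + C)/(3 + a) (l(C, a) = 2*((C + 5)/(a + 3)) = 2*((5 + C)/(3 + a)) = 2*(5 + C)/(3 + a))
u(T) = -4 (u(T) = -2*(5 + 1)/(3 + (T - T)) = -2*6/(3 + 0) = -2*6/3 = -1*4 = -4)
(u((2*(-1))*(-5)) - 99)*157 = (-4 - 99)*157 = -103*157 = -16171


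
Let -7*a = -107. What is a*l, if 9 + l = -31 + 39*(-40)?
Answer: -171200/7 ≈ -24457.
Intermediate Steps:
l = -1600 (l = -9 + (-31 + 39*(-40)) = -9 + (-31 - 1560) = -9 - 1591 = -1600)
a = 107/7 (a = -⅐*(-107) = 107/7 ≈ 15.286)
a*l = (107/7)*(-1600) = -171200/7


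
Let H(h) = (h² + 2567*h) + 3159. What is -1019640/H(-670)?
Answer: 1019640/1267831 ≈ 0.80424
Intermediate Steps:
H(h) = 3159 + h² + 2567*h
-1019640/H(-670) = -1019640/(3159 + (-670)² + 2567*(-670)) = -1019640/(3159 + 448900 - 1719890) = -1019640/(-1267831) = -1019640*(-1/1267831) = 1019640/1267831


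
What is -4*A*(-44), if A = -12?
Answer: -2112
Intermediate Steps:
-4*A*(-44) = -4*(-12)*(-44) = 48*(-44) = -2112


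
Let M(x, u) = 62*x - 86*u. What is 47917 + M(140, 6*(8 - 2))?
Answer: 53501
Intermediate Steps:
M(x, u) = -86*u + 62*x
47917 + M(140, 6*(8 - 2)) = 47917 + (-516*(8 - 2) + 62*140) = 47917 + (-516*6 + 8680) = 47917 + (-86*36 + 8680) = 47917 + (-3096 + 8680) = 47917 + 5584 = 53501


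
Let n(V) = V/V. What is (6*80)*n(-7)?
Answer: 480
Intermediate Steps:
n(V) = 1
(6*80)*n(-7) = (6*80)*1 = 480*1 = 480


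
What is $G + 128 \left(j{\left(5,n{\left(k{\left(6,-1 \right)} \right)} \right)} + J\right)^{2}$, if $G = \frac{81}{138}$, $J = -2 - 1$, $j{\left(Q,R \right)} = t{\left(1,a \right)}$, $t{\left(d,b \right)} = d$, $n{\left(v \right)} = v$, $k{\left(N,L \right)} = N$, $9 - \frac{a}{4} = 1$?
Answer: $\frac{23579}{46} \approx 512.59$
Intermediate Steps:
$a = 32$ ($a = 36 - 4 = 32$)
$j{\left(Q,R \right)} = 1$
$J = -3$
$G = \frac{27}{46}$ ($G = 81 \cdot \frac{1}{138} = \frac{27}{46} \approx 0.58696$)
$G + 128 \left(j{\left(5,n{\left(k{\left(6,-1 \right)} \right)} \right)} + J\right)^{2} = \frac{27}{46} + 128 \left(1 - 3\right)^{2} = \frac{27}{46} + 128 \left(-2\right)^{2} = \frac{27}{46} + 128 \cdot 4 = \frac{27}{46} + 512 = \frac{23579}{46}$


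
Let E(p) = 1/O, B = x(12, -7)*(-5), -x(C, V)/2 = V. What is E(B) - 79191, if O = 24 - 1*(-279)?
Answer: -23994872/303 ≈ -79191.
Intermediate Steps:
x(C, V) = -2*V
B = -70 (B = -2*(-7)*(-5) = 14*(-5) = -70)
O = 303 (O = 24 + 279 = 303)
E(p) = 1/303
E(B) - 79191 = 1/303 - 79191 = -23994872/303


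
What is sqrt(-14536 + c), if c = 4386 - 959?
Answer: 23*I*sqrt(21) ≈ 105.4*I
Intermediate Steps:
c = 3427
sqrt(-14536 + c) = sqrt(-14536 + 3427) = sqrt(-11109) = 23*I*sqrt(21)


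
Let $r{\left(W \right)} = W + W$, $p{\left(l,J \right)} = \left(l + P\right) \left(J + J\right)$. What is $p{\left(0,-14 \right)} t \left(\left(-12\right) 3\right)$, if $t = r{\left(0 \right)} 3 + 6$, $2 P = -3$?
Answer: $-9072$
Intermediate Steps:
$P = - \frac{3}{2}$ ($P = \frac{1}{2} \left(-3\right) = - \frac{3}{2} \approx -1.5$)
$p{\left(l,J \right)} = 2 J \left(- \frac{3}{2} + l\right)$ ($p{\left(l,J \right)} = \left(l - \frac{3}{2}\right) \left(J + J\right) = \left(- \frac{3}{2} + l\right) 2 J = 2 J \left(- \frac{3}{2} + l\right)$)
$r{\left(W \right)} = 2 W$
$t = 6$ ($t = 2 \cdot 0 \cdot 3 + 6 = 0 \cdot 3 + 6 = 0 + 6 = 6$)
$p{\left(0,-14 \right)} t \left(\left(-12\right) 3\right) = - 14 \left(-3 + 2 \cdot 0\right) 6 \left(\left(-12\right) 3\right) = - 14 \left(-3 + 0\right) 6 \left(-36\right) = \left(-14\right) \left(-3\right) 6 \left(-36\right) = 42 \cdot 6 \left(-36\right) = 252 \left(-36\right) = -9072$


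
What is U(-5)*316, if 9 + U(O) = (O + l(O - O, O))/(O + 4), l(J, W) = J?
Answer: -1264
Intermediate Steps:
U(O) = -9 + O/(4 + O) (U(O) = -9 + (O + (O - O))/(O + 4) = -9 + (O + 0)/(4 + O) = -9 + O/(4 + O))
U(-5)*316 = (4*(-9 - 2*(-5))/(4 - 5))*316 = (4*(-9 + 10)/(-1))*316 = (4*(-1)*1)*316 = -4*316 = -1264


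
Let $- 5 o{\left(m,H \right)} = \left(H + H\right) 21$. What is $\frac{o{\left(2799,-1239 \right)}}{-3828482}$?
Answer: $- \frac{3717}{1367315} \approx -0.0027185$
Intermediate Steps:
$o{\left(m,H \right)} = - \frac{42 H}{5}$ ($o{\left(m,H \right)} = - \frac{\left(H + H\right) 21}{5} = - \frac{2 H 21}{5} = - \frac{42 H}{5}$)
$\frac{o{\left(2799,-1239 \right)}}{-3828482} = \frac{\left(- \frac{42}{5}\right) \left(-1239\right)}{-3828482} = \frac{52038}{5} \left(- \frac{1}{3828482}\right) = - \frac{3717}{1367315}$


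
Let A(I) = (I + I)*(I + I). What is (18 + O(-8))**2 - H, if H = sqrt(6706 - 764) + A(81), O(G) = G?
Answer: -26144 - sqrt(5942) ≈ -26221.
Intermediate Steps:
A(I) = 4*I**2 (A(I) = (2*I)*(2*I) = 4*I**2)
H = 26244 + sqrt(5942) (H = sqrt(6706 - 764) + 4*81**2 = sqrt(5942) + 4*6561 = sqrt(5942) + 26244 = 26244 + sqrt(5942) ≈ 26321.)
(18 + O(-8))**2 - H = (18 - 8)**2 - (26244 + sqrt(5942)) = 10**2 + (-26244 - sqrt(5942)) = 100 + (-26244 - sqrt(5942)) = -26144 - sqrt(5942)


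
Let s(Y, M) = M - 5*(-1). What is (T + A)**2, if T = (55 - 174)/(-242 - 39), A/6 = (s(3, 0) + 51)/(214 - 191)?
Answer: 9438705409/41770369 ≈ 225.97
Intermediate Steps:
s(Y, M) = 5 + M (s(Y, M) = M + 5 = 5 + M)
A = 336/23 (A = 6*(((5 + 0) + 51)/(214 - 191)) = 6*((5 + 51)/23) = 6*(56*(1/23)) = 6*(56/23) = 336/23 ≈ 14.609)
T = 119/281 (T = -119/(-281) = -119*(-1/281) = 119/281 ≈ 0.42349)
(T + A)**2 = (119/281 + 336/23)**2 = (97153/6463)**2 = 9438705409/41770369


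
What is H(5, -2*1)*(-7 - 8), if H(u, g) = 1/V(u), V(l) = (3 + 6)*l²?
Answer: -1/15 ≈ -0.066667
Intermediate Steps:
V(l) = 9*l²
H(u, g) = 1/(9*u²)
H(5, -2*1)*(-7 - 8) = ((⅑)/5²)*(-7 - 8) = ((⅑)*(1/25))*(-15) = (1/225)*(-15) = -1/15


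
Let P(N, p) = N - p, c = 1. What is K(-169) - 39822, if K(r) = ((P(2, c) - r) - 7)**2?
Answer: -13253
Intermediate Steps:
K(r) = (-6 - r)**2 (K(r) = (((2 - 1*1) - r) - 7)**2 = (((2 - 1) - r) - 7)**2 = ((1 - r) - 7)**2 = (-6 - r)**2)
K(-169) - 39822 = (6 - 169)**2 - 39822 = (-163)**2 - 39822 = 26569 - 39822 = -13253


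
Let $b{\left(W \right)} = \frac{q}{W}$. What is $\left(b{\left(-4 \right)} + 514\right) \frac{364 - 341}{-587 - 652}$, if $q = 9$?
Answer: $- \frac{47081}{4956} \approx -9.4998$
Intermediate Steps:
$b{\left(W \right)} = \frac{9}{W}$
$\left(b{\left(-4 \right)} + 514\right) \frac{364 - 341}{-587 - 652} = \left(\frac{9}{-4} + 514\right) \frac{364 - 341}{-587 - 652} = \left(9 \left(- \frac{1}{4}\right) + 514\right) \frac{23}{-1239} = \left(- \frac{9}{4} + 514\right) 23 \left(- \frac{1}{1239}\right) = \frac{2047}{4} \left(- \frac{23}{1239}\right) = - \frac{47081}{4956}$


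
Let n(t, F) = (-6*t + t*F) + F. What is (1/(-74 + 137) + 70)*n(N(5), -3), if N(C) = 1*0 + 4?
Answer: -57343/21 ≈ -2730.6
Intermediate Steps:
N(C) = 4 (N(C) = 0 + 4 = 4)
n(t, F) = F - 6*t + F*t (n(t, F) = (-6*t + F*t) + F = F - 6*t + F*t)
(1/(-74 + 137) + 70)*n(N(5), -3) = (1/(-74 + 137) + 70)*(-3 - 6*4 - 3*4) = (1/63 + 70)*(-3 - 24 - 12) = (1/63 + 70)*(-39) = (4411/63)*(-39) = -57343/21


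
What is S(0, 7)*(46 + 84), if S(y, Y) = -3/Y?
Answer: -390/7 ≈ -55.714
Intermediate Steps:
S(0, 7)*(46 + 84) = (-3/7)*(46 + 84) = -3*⅐*130 = -3/7*130 = -390/7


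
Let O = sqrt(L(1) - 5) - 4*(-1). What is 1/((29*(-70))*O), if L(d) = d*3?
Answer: I/(2030*(sqrt(2) - 4*I)) ≈ -0.00010947 + 3.8703e-5*I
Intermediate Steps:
L(d) = 3*d
O = 4 + I*sqrt(2) (O = sqrt(3*1 - 5) - 4*(-1) = sqrt(3 - 5) + 4 = sqrt(-2) + 4 = I*sqrt(2) + 4 = 4 + I*sqrt(2) ≈ 4.0 + 1.4142*I)
1/((29*(-70))*O) = 1/((29*(-70))*(4 + I*sqrt(2))) = 1/(-2030*(4 + I*sqrt(2))) = 1/(-8120 - 2030*I*sqrt(2))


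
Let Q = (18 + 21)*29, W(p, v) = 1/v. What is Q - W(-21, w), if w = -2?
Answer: 2263/2 ≈ 1131.5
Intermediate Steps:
Q = 1131 (Q = 39*29 = 1131)
Q - W(-21, w) = 1131 - 1/(-2) = 1131 - 1*(-½) = 1131 + ½ = 2263/2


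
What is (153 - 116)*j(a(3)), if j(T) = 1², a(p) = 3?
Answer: 37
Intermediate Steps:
j(T) = 1
(153 - 116)*j(a(3)) = (153 - 116)*1 = 37*1 = 37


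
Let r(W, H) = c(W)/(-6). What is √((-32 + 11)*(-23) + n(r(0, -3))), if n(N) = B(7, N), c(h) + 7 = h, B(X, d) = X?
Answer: 7*√10 ≈ 22.136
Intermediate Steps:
c(h) = -7 + h
r(W, H) = 7/6 - W/6 (r(W, H) = (-7 + W)/(-6) = (-7 + W)*(-⅙) = 7/6 - W/6)
n(N) = 7
√((-32 + 11)*(-23) + n(r(0, -3))) = √((-32 + 11)*(-23) + 7) = √(-21*(-23) + 7) = √(483 + 7) = √490 = 7*√10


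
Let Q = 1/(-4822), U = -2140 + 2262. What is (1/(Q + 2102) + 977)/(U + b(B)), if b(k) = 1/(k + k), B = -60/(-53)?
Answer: 1188326811960/148925941199 ≈ 7.9793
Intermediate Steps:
U = 122
Q = -1/4822 ≈ -0.00020738
B = 60/53 (B = -60*(-1/53) = 60/53 ≈ 1.1321)
b(k) = 1/(2*k)
(1/(Q + 2102) + 977)/(U + b(B)) = (1/(-1/4822 + 2102) + 977)/(122 + 1/(2*(60/53))) = (1/(10135843/4822) + 977)/(122 + (½)*(53/60)) = (4822/10135843 + 977)/(122 + 53/120) = 9902723433/(10135843*(14693/120)) = (9902723433/10135843)*(120/14693) = 1188326811960/148925941199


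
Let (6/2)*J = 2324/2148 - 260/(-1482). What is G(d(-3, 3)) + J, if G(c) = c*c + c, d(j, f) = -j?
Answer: 380137/30609 ≈ 12.419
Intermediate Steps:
G(c) = c + c**2 (G(c) = c**2 + c = c + c**2)
J = 12829/30609 (J = (2324/2148 - 260/(-1482))/3 = (2324*(1/2148) - 260*(-1/1482))/3 = (581/537 + 10/57)/3 = (1/3)*(12829/10203) = 12829/30609 ≈ 0.41913)
G(d(-3, 3)) + J = (-1*(-3))*(1 - 1*(-3)) + 12829/30609 = 3*(1 + 3) + 12829/30609 = 3*4 + 12829/30609 = 12 + 12829/30609 = 380137/30609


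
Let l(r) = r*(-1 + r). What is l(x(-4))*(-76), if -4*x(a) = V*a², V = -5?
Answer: -28880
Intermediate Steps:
x(a) = 5*a²/4 (x(a) = -(-5)*a²/4 = 5*a²/4)
l(x(-4))*(-76) = (((5/4)*(-4)²)*(-1 + (5/4)*(-4)²))*(-76) = (((5/4)*16)*(-1 + (5/4)*16))*(-76) = (20*(-1 + 20))*(-76) = (20*19)*(-76) = 380*(-76) = -28880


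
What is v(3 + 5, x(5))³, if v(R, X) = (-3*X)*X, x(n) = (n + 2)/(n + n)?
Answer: -3176523/1000000 ≈ -3.1765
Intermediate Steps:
x(n) = (2 + n)/(2*n) (x(n) = (2 + n)/((2*n)) = (2 + n)*(1/(2*n)) = (2 + n)/(2*n))
v(R, X) = -3*X²
v(3 + 5, x(5))³ = (-3*(2 + 5)²/100)³ = (-3*((½)*(⅕)*7)²)³ = (-3*(7/10)²)³ = (-3*49/100)³ = (-147/100)³ = -3176523/1000000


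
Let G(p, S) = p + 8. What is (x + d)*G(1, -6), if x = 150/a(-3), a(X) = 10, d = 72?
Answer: 783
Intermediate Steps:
x = 15 (x = 150/10 = 150*(⅒) = 15)
G(p, S) = 8 + p
(x + d)*G(1, -6) = (15 + 72)*(8 + 1) = 87*9 = 783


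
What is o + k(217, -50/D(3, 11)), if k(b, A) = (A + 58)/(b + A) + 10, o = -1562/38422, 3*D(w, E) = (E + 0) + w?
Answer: 282637917/27740684 ≈ 10.189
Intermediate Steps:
D(w, E) = E/3 + w/3 (D(w, E) = ((E + 0) + w)/3 = (E + w)/3 = E/3 + w/3)
o = -781/19211 (o = -1562*1/38422 = -781/19211 ≈ -0.040654)
k(b, A) = 10 + (58 + A)/(A + b) (k(b, A) = (58 + A)/(A + b) + 10 = 10 + (58 + A)/(A + b))
o + k(217, -50/D(3, 11)) = -781/19211 + (58 + 10*217 + 11*(-50/((1/3)*11 + (1/3)*3)))/(-50/((1/3)*11 + (1/3)*3) + 217) = -781/19211 + (58 + 2170 + 11*(-50/(11/3 + 1)))/(-50/(11/3 + 1) + 217) = -781/19211 + (58 + 2170 + 11*(-50/14/3))/(-50/14/3 + 217) = -781/19211 + (58 + 2170 + 11*(-50*3/14))/(-50*3/14 + 217) = -781/19211 + (58 + 2170 + 11*(-75/7))/(-75/7 + 217) = -781/19211 + (58 + 2170 - 825/7)/(1444/7) = -781/19211 + (7/1444)*(14771/7) = -781/19211 + 14771/1444 = 282637917/27740684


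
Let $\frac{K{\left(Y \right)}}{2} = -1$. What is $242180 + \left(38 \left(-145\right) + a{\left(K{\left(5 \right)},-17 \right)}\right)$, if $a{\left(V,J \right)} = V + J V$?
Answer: $236702$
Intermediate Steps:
$K{\left(Y \right)} = -2$ ($K{\left(Y \right)} = 2 \left(-1\right) = -2$)
$242180 + \left(38 \left(-145\right) + a{\left(K{\left(5 \right)},-17 \right)}\right) = 242180 - \left(5510 + 2 \left(1 - 17\right)\right) = 242180 - 5478 = 236702$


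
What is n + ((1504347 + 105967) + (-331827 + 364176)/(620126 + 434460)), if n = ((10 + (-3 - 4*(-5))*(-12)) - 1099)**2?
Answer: 3461323181867/1054586 ≈ 3.2822e+6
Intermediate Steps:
n = 1671849 (n = ((10 + (-3 + 20)*(-12)) - 1099)**2 = ((10 + 17*(-12)) - 1099)**2 = ((10 - 204) - 1099)**2 = (-194 - 1099)**2 = (-1293)**2 = 1671849)
n + ((1504347 + 105967) + (-331827 + 364176)/(620126 + 434460)) = 1671849 + ((1504347 + 105967) + (-331827 + 364176)/(620126 + 434460)) = 1671849 + (1610314 + 32349/1054586) = 1671849 + 1698214632353/1054586 = 3461323181867/1054586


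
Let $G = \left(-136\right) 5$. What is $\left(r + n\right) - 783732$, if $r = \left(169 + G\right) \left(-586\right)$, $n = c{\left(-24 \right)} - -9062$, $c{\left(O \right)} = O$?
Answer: $-475248$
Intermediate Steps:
$G = -680$
$n = 9038$ ($n = -24 - -9062 = -24 + 9062 = 9038$)
$r = 299446$ ($r = \left(169 - 680\right) \left(-586\right) = \left(-511\right) \left(-586\right) = 299446$)
$\left(r + n\right) - 783732 = \left(299446 + 9038\right) - 783732 = 308484 - 783732 = -475248$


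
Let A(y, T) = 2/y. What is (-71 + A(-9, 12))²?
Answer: 410881/81 ≈ 5072.6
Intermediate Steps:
(-71 + A(-9, 12))² = (-71 + 2/(-9))² = (-71 + 2*(-⅑))² = (-71 - 2/9)² = (-641/9)² = 410881/81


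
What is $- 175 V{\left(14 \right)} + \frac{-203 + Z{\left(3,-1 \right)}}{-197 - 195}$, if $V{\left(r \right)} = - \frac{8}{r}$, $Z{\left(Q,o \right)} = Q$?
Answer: $\frac{4925}{49} \approx 100.51$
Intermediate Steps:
$- 175 V{\left(14 \right)} + \frac{-203 + Z{\left(3,-1 \right)}}{-197 - 195} = - 175 \left(- \frac{8}{14}\right) + \frac{-203 + 3}{-197 - 195} = - 175 \left(\left(-8\right) \frac{1}{14}\right) - \frac{200}{-392} = \left(-175\right) \left(- \frac{4}{7}\right) - - \frac{25}{49} = 100 + \frac{25}{49} = \frac{4925}{49}$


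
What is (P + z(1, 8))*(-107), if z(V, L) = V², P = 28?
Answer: -3103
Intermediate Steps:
(P + z(1, 8))*(-107) = (28 + 1²)*(-107) = (28 + 1)*(-107) = 29*(-107) = -3103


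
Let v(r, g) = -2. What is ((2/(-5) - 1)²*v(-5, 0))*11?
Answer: -1078/25 ≈ -43.120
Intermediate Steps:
((2/(-5) - 1)²*v(-5, 0))*11 = ((2/(-5) - 1)²*(-2))*11 = ((2*(-⅕) - 1)²*(-2))*11 = ((-⅖ - 1)²*(-2))*11 = ((-7/5)²*(-2))*11 = ((49/25)*(-2))*11 = -98/25*11 = -1078/25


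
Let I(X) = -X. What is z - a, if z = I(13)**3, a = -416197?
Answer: 414000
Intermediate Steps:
z = -2197 (z = (-1*13)**3 = (-13)**3 = -2197)
z - a = -2197 - 1*(-416197) = -2197 + 416197 = 414000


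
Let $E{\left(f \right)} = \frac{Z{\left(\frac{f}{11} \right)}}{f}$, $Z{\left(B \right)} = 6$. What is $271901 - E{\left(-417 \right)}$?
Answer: $\frac{37794241}{139} \approx 2.719 \cdot 10^{5}$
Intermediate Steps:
$E{\left(f \right)} = \frac{6}{f}$
$271901 - E{\left(-417 \right)} = 271901 - \frac{6}{-417} = 271901 - 6 \left(- \frac{1}{417}\right) = 271901 - - \frac{2}{139} = 271901 + \frac{2}{139} = \frac{37794241}{139}$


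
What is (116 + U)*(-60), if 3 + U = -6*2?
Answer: -6060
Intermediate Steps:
U = -15 (U = -3 - 6*2 = -3 - 12 = -15)
(116 + U)*(-60) = (116 - 15)*(-60) = 101*(-60) = -6060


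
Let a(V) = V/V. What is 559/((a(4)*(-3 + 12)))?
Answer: 559/9 ≈ 62.111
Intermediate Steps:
a(V) = 1
559/((a(4)*(-3 + 12))) = 559/((1*(-3 + 12))) = 559/((1*9)) = 559/9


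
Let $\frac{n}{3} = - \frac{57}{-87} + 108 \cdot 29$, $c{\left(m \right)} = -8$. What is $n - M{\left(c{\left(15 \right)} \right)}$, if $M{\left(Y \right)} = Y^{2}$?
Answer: $\frac{270685}{29} \approx 9334.0$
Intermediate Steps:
$n = \frac{272541}{29}$ ($n = 3 \left(- \frac{57}{-87} + 108 \cdot 29\right) = 3 \left(\left(-57\right) \left(- \frac{1}{87}\right) + 3132\right) = 3 \left(\frac{19}{29} + 3132\right) = 3 \cdot \frac{90847}{29} = \frac{272541}{29} \approx 9398.0$)
$n - M{\left(c{\left(15 \right)} \right)} = \frac{272541}{29} - \left(-8\right)^{2} = \frac{272541}{29} - 64 = \frac{270685}{29}$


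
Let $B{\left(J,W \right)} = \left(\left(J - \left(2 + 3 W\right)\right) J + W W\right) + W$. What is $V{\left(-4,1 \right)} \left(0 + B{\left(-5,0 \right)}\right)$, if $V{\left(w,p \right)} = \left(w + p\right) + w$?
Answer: $-245$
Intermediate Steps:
$V{\left(w,p \right)} = p + 2 w$ ($V{\left(w,p \right)} = \left(p + w\right) + w = p + 2 w$)
$B{\left(J,W \right)} = W + W^{2} + J \left(-2 + J - 3 W\right)$ ($B{\left(J,W \right)} = \left(\left(J - \left(2 + 3 W\right)\right) J + W^{2}\right) + W = \left(\left(-2 + J - 3 W\right) J + W^{2}\right) + W = \left(J \left(-2 + J - 3 W\right) + W^{2}\right) + W = \left(W^{2} + J \left(-2 + J - 3 W\right)\right) + W = W + W^{2} + J \left(-2 + J - 3 W\right)$)
$V{\left(-4,1 \right)} \left(0 + B{\left(-5,0 \right)}\right) = \left(1 + 2 \left(-4\right)\right) \left(0 + \left(0 + \left(-5\right)^{2} + 0^{2} - -10 - \left(-15\right) 0\right)\right) = \left(1 - 8\right) \left(0 + \left(0 + 25 + 0 + 10 + 0\right)\right) = - 7 \left(0 + 35\right) = \left(-7\right) 35 = -245$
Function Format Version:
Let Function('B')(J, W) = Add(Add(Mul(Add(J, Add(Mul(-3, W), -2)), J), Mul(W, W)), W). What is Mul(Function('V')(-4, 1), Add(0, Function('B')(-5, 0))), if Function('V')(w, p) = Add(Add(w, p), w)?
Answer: -245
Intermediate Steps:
Function('V')(w, p) = Add(p, Mul(2, w)) (Function('V')(w, p) = Add(Add(p, w), w) = Add(p, Mul(2, w)))
Function('B')(J, W) = Add(W, Pow(W, 2), Mul(J, Add(-2, J, Mul(-3, W)))) (Function('B')(J, W) = Add(Add(Mul(Add(J, Add(-2, Mul(-3, W))), J), Pow(W, 2)), W) = Add(Add(Mul(Add(-2, J, Mul(-3, W)), J), Pow(W, 2)), W) = Add(Add(Mul(J, Add(-2, J, Mul(-3, W))), Pow(W, 2)), W) = Add(Add(Pow(W, 2), Mul(J, Add(-2, J, Mul(-3, W)))), W) = Add(W, Pow(W, 2), Mul(J, Add(-2, J, Mul(-3, W)))))
Mul(Function('V')(-4, 1), Add(0, Function('B')(-5, 0))) = Mul(Add(1, Mul(2, -4)), Add(0, Add(0, Pow(-5, 2), Pow(0, 2), Mul(-2, -5), Mul(-3, -5, 0)))) = Mul(Add(1, -8), Add(0, Add(0, 25, 0, 10, 0))) = Mul(-7, Add(0, 35)) = Mul(-7, 35) = -245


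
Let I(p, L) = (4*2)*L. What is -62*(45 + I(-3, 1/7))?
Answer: -20026/7 ≈ -2860.9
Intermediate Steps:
I(p, L) = 8*L
-62*(45 + I(-3, 1/7)) = -62*(45 + 8/7) = -62*323/7 = -20026/7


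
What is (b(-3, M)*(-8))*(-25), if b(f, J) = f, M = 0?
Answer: -600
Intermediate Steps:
(b(-3, M)*(-8))*(-25) = -3*(-8)*(-25) = 24*(-25) = -600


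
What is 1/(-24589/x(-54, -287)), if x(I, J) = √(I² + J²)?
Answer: -√85285/24589 ≈ -0.011877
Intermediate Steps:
1/(-24589/x(-54, -287)) = 1/(-24589/√((-54)² + (-287)²)) = 1/(-24589/√(2916 + 82369)) = 1/(-24589*√85285/85285) = -√85285/24589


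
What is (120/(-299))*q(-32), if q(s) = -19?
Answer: 2280/299 ≈ 7.6254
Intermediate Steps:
(120/(-299))*q(-32) = (120/(-299))*(-19) = (120*(-1/299))*(-19) = -120/299*(-19) = 2280/299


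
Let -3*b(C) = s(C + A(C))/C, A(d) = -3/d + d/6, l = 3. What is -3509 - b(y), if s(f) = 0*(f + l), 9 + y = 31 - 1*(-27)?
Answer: -3509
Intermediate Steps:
y = 49 (y = -9 + (31 - 1*(-27)) = -9 + (31 + 27) = -9 + 58 = 49)
A(d) = -3/d + d/6 (A(d) = -3/d + d*(⅙) = -3/d + d/6)
s(f) = 0 (s(f) = 0*(f + 3) = 0*(3 + f) = 0)
b(C) = 0 (b(C) = -0/C = -⅓*0 = 0)
-3509 - b(y) = -3509 - 1*0 = -3509 + 0 = -3509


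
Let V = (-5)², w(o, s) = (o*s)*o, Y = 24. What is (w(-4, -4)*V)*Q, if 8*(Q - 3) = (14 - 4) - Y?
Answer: -2000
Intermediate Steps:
w(o, s) = s*o²
Q = 5/4 (Q = 3 + ((14 - 4) - 1*24)/8 = 3 + (10 - 24)/8 = 3 + (⅛)*(-14) = 3 - 7/4 = 5/4 ≈ 1.2500)
V = 25
(w(-4, -4)*V)*Q = (-4*(-4)²*25)*(5/4) = (-4*16*25)*(5/4) = -64*25*(5/4) = -1600*5/4 = -2000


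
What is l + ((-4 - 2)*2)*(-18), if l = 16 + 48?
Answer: 280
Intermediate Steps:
l = 64
l + ((-4 - 2)*2)*(-18) = 64 + ((-4 - 2)*2)*(-18) = 64 - 6*2*(-18) = 64 - 12*(-18) = 64 + 216 = 280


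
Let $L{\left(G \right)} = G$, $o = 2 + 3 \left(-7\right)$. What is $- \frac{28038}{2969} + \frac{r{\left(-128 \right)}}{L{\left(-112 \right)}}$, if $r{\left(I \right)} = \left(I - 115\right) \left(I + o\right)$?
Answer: $- \frac{15599415}{47504} \approx -328.38$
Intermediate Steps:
$o = -19$ ($o = 2 - 21 = -19$)
$r{\left(I \right)} = \left(-115 + I\right) \left(-19 + I\right)$ ($r{\left(I \right)} = \left(I - 115\right) \left(I - 19\right) = \left(-115 + I\right) \left(-19 + I\right)$)
$- \frac{28038}{2969} + \frac{r{\left(-128 \right)}}{L{\left(-112 \right)}} = - \frac{28038}{2969} + \frac{2185 + \left(-128\right)^{2} - -17152}{-112} = \left(-28038\right) \frac{1}{2969} + \left(2185 + 16384 + 17152\right) \left(- \frac{1}{112}\right) = - \frac{28038}{2969} + 35721 \left(- \frac{1}{112}\right) = - \frac{28038}{2969} - \frac{5103}{16} = - \frac{15599415}{47504}$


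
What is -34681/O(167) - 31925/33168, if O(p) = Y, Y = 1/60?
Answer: -69017996405/33168 ≈ -2.0809e+6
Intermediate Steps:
Y = 1/60 ≈ 0.016667
O(p) = 1/60
-34681/O(167) - 31925/33168 = -34681/1/60 - 31925/33168 = -34681*60 - 31925*1/33168 = -2080860 - 31925/33168 = -69017996405/33168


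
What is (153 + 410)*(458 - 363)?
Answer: 53485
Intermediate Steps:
(153 + 410)*(458 - 363) = 563*95 = 53485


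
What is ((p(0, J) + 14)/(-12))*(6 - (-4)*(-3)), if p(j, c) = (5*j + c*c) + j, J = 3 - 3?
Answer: 7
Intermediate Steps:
J = 0
p(j, c) = c² + 6*j (p(j, c) = (5*j + c²) + j = (c² + 5*j) + j = c² + 6*j)
((p(0, J) + 14)/(-12))*(6 - (-4)*(-3)) = (((0² + 6*0) + 14)/(-12))*(6 - (-4)*(-3)) = (-((0 + 0) + 14)/12)*(6 - 4*3) = (-(0 + 14)/12)*(6 - 12) = -1/12*14*(-6) = -7/6*(-6) = 7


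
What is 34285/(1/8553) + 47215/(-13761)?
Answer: 4035270157190/13761 ≈ 2.9324e+8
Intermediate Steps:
34285/(1/8553) + 47215/(-13761) = 34285/(1/8553) + 47215*(-1/13761) = 34285*8553 - 47215/13761 = 293239605 - 47215/13761 = 4035270157190/13761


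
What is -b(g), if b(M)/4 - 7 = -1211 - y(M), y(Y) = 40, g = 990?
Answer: 4976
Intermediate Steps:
b(M) = -4976 (b(M) = 28 + 4*(-1211 - 1*40) = 28 + 4*(-1211 - 40) = 28 + 4*(-1251) = 28 - 5004 = -4976)
-b(g) = -1*(-4976) = 4976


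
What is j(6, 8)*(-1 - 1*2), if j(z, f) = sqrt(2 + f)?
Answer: -3*sqrt(10) ≈ -9.4868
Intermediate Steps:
j(6, 8)*(-1 - 1*2) = sqrt(2 + 8)*(-1 - 1*2) = sqrt(10)*(-1 - 2) = sqrt(10)*(-3) = -3*sqrt(10)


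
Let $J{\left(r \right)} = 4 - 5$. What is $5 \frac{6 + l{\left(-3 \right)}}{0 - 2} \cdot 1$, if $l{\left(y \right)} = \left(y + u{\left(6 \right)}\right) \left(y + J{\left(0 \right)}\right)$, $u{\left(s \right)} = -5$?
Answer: $-95$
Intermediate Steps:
$J{\left(r \right)} = -1$ ($J{\left(r \right)} = 4 - 5 = -1$)
$l{\left(y \right)} = \left(-1 + y\right) \left(-5 + y\right)$ ($l{\left(y \right)} = \left(y - 5\right) \left(y - 1\right) = \left(-5 + y\right) \left(-1 + y\right) = \left(-1 + y\right) \left(-5 + y\right)$)
$5 \frac{6 + l{\left(-3 \right)}}{0 - 2} \cdot 1 = 5 \frac{6 + \left(5 + \left(-3\right)^{2} - -18\right)}{0 - 2} \cdot 1 = 5 \frac{6 + \left(5 + 9 + 18\right)}{-2} \cdot 1 = 5 \left(6 + 32\right) \left(- \frac{1}{2}\right) 1 = 5 \cdot 38 \left(- \frac{1}{2}\right) 1 = 5 \left(-19\right) 1 = \left(-95\right) 1 = -95$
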